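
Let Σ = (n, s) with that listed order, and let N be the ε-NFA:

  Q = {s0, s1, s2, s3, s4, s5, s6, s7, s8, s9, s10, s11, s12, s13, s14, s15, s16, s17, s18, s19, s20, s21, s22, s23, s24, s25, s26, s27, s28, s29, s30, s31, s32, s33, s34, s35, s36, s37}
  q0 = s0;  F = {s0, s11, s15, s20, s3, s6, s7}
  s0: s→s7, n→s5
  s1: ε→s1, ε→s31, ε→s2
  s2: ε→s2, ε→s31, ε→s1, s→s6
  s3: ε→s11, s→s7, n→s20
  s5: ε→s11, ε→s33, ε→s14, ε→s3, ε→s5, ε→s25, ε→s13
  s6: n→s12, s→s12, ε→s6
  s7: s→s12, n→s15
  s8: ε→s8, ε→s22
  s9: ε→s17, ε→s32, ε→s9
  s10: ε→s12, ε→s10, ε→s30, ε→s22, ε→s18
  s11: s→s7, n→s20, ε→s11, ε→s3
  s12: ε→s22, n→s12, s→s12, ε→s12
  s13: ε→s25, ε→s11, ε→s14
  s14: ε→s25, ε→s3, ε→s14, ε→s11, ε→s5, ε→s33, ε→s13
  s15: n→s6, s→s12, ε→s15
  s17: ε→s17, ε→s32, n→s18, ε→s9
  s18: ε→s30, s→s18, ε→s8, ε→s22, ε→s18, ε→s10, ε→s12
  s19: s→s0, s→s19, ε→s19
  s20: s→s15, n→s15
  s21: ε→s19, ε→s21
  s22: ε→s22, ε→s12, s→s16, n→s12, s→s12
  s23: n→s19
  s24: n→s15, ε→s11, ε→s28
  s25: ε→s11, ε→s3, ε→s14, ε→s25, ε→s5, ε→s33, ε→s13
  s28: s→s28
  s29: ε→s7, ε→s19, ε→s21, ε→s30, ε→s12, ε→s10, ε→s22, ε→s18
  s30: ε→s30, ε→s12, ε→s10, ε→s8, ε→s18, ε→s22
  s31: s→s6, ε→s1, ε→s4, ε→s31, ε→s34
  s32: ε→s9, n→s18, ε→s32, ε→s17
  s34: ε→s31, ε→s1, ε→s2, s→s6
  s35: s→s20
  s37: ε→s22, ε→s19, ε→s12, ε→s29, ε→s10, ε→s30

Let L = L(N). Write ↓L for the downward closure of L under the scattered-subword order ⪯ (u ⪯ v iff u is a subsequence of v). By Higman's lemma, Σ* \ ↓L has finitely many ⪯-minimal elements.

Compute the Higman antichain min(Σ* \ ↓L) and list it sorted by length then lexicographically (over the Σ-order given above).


|Q|=38, |F|=7, |δ|=124 (93 ε).
min D↑ (7 st, q0=0, F={5}): 0:n→1,s→2 1:n→3,s→2 2:n→4,s→5 3:n→4,s→4 4:n→6,s→5 5:n→5,s→5 6:n→5,s→5 (ε-aug+det+¬).
'ss': |S_i|=[15, 6, 3] end={s12,s16,s22} ∉↓L; 2/2 del acc.
'nnns': N↓-sim [15, 14, 6, 5, 3] end={s12,s16,s22} rej; 4/4 deletions ∈↓L.
'snnn': |S_i|=[15, 6, 5, 4, 3] end={s12,s16,s22} rej; 4/4 del acc.
'nnnnn': run [15, 14, 6, 5, 4, 3] end={s12,s16,s22} — reject; 5/5 single-dels accept.
'nnsnn': run [15, 14, 6, 5, 4, 3] end={s12,s16,s22} rej; 5/5 single-dels accept.
5 minimals (antichain).

min(Σ*\↓L) = [ss, nnns, snnn, nnnnn, nnsnn].


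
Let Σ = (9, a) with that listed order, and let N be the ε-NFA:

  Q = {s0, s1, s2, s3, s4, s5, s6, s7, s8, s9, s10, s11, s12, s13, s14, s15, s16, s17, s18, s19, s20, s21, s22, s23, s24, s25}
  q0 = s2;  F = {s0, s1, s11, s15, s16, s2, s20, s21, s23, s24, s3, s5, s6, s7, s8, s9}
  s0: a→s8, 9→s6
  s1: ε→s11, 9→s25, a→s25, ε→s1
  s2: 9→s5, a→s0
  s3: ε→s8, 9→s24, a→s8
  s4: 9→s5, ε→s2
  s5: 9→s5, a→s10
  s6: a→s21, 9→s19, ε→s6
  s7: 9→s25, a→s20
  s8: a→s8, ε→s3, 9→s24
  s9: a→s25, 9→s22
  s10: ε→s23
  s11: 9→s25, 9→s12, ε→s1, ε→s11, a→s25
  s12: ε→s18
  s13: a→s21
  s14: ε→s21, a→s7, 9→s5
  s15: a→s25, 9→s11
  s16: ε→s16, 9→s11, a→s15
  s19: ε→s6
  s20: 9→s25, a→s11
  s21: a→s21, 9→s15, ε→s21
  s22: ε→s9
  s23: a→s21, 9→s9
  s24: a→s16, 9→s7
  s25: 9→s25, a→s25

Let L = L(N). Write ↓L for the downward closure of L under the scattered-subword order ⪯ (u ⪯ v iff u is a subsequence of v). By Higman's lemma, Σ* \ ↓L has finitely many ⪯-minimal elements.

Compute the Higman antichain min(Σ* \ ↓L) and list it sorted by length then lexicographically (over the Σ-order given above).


Antichain: [9a9a, aa999, aa9aaa].

|Q|=26, |F|=16, |δ|=54 (15 ε).
min D↑ (15 st, q0=0, F={9}): 0:9→1,a→2 1:9→1,a→3 2:9→4,a→5 3:9→6,a→7 4:9→4,a→7 5:9→8,a→5 6:9→6,a→9 7:9→10,a→7 8:9→11,a→12 9:9→9,a→9 10:9→13,a→9 11:9→9,a→14 12:9→13,a→10 13:9→9,a→9 14:9→9,a→13.
'9a9a': run [22, 18, 13, 8, 1] end={s25} ∉↓L; 4/4 del acc.
'aa999': |S_i|=[22, 20, 13, 10, 7, 3] end={s12,s18,s25} — reject; 5/5 single-dels accept.
'aa9aaa': run [22, 20, 13, 10, 8, 6, 1] end={s25} ∉↓L; 6/6 del acc.
3 obstructions.


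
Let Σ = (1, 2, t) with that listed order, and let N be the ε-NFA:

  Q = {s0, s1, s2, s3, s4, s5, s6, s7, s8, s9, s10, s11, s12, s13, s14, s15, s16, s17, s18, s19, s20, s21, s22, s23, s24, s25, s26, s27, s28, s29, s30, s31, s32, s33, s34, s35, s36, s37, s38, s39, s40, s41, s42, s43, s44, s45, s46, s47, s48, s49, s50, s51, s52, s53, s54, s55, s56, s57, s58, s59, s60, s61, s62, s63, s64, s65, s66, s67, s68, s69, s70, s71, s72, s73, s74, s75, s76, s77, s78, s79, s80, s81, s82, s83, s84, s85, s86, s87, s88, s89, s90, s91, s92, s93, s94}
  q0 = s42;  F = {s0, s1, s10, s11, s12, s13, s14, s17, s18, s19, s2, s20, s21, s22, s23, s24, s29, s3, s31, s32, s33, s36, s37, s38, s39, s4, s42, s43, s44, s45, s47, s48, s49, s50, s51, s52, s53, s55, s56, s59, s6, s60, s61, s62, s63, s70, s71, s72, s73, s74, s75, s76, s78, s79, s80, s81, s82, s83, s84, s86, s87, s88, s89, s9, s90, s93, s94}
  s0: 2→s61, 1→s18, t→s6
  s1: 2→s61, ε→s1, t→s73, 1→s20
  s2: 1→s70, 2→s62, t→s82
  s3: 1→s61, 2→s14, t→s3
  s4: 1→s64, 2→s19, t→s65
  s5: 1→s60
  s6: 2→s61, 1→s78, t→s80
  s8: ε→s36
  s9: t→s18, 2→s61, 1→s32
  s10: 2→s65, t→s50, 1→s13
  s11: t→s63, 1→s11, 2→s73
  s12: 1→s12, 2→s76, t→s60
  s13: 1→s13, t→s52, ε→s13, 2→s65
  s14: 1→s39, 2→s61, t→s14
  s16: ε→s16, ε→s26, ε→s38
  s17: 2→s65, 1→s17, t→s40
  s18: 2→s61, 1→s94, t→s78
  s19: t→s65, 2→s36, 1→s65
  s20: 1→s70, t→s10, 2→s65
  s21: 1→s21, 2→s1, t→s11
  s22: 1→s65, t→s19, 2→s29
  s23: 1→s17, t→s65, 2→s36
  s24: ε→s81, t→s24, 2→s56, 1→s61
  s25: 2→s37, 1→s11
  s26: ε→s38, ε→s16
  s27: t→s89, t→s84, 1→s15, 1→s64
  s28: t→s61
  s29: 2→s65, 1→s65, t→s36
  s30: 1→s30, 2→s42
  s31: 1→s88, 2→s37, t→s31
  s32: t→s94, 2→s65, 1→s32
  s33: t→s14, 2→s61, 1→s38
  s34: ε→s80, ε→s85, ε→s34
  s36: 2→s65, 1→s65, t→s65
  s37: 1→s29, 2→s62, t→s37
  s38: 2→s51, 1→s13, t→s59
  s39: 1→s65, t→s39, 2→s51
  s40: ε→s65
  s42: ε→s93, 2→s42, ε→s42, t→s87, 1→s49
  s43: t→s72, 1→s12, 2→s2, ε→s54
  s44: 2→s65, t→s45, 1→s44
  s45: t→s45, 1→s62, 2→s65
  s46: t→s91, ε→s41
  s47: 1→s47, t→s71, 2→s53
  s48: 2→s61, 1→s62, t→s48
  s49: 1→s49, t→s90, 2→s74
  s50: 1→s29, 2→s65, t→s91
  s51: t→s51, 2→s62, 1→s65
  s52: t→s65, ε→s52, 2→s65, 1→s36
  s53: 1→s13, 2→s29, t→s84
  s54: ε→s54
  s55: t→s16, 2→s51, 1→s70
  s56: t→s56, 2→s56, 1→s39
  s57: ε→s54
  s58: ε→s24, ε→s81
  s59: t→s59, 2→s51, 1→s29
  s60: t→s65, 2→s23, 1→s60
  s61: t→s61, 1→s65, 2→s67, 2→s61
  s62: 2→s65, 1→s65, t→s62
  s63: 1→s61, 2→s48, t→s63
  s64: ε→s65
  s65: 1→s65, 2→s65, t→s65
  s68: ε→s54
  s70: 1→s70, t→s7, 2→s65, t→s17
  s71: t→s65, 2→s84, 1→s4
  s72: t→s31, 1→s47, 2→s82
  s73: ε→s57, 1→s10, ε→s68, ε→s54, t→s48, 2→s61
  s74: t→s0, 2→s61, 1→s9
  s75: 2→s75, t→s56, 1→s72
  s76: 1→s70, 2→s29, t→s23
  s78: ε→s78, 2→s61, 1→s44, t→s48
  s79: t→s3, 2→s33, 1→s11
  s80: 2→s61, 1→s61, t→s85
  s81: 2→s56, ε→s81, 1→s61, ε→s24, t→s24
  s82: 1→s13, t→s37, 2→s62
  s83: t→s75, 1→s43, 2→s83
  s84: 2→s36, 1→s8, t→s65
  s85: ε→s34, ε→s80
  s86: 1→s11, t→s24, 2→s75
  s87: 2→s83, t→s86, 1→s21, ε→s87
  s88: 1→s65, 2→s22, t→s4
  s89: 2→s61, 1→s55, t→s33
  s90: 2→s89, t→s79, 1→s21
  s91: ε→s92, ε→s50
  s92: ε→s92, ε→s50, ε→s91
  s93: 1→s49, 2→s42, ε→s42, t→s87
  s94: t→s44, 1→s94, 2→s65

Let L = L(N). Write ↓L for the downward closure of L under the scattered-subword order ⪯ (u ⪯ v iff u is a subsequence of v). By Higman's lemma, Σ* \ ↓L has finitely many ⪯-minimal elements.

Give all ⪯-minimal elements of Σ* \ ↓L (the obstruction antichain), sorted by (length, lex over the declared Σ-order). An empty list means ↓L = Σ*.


Antichain: [1221, 12112, t1212, ttt11, t211tt, t21222].

|Q|=95, |F|=67, |δ|=256 (39 ε).
min D↑ (66 st, q0=0, F={20}): 0:1→1,2→0,t→2 1:1→1,2→3,t→4 2:1→5,2→6,t→7 3:1→8,2→9,t→10 4:1→5,2→11,t→12 5:1→5,2→13,t→14 6:1→15,2→6,t→16 7:1→14,2→16,t→17 8:1→18,2→9,t→19 9:1→20,2→9,t→9 10:1→19,2→9,t→21 11:1→22,2→9,t→23 12:1→14,2→23,t→24 13:1→25,2→9,t→26 14:1→14,2→26,t→27 15:1→28,2→29,t→30 16:1→30,2→16,t→31 17:1→9,2→31,t→17 18:1→18,2→20,t→32 19:1→32,2→9,t→33 20:1→20,2→20,t→20 21:1→33,2→9,t→34 22:1→35,2→36,t→37 23:1→37,2→9,t→38 24:1→9,2→38,t→24 25:1→35,2→20,t→39 26:1→39,2→9,t→40 27:1→9,2→40,t→27 28:1→28,2→41,t→42 29:1→35,2→43,t→44 30:1→45,2→44,t→46 31:1→47,2→31,t→31 32:1→32,2→20,t→48 33:1→48,2→9,t→40 34:1→9,2→9,t→34 35:1→35,2→20,t→49 36:1→20,2→43,t→36 37:1→50,2→36,t→51 38:1→47,2→9,t→38 39:1→50,2→20,t→52 40:1→43,2→9,t→40 41:1→35,2→53,t→54 42:1→42,2→54,t→20 43:1→20,2→20,t→43 44:1→50,2→43,t→55 45:1→45,2→56,t→57 46:1→58,2→55,t→46 47:1→20,2→36,t→47 48:1→48,2→20,t→59 49:1→49,2→20,t→20 50:1→50,2→20,t→60 51:1→53,2→36,t→51 52:1→53,2→20,t→52 53:1→20,2→20,t→61 54:1→49,2→61,t→20 55:1→53,2→43,t→55 56:1→50,2→53,t→62 57:1→63,2→62,t→20 58:1→20,2→64,t→63 59:1→43,2→20,t→59 60:1→61,2→20,t→20 61:1→20,2→20,t→20 62:1→61,2→61,t→20 63:1→20,2→65,t→20 64:1→20,2→53,t→65 65:1→20,2→61,t→20.
'1221': run [82, 73, 56, 7, 1] end={s65} — reject; 4/4 del acc.
'12112': run [82, 73, 56, 33, 14, 1] end={s65} ∉↓L; 5/5 del acc.
't1212': N↓-sim [82, 76, 58, 34, 16, 1] end={s65} rej; 5/5 deletions ∈↓L.
'ttt11': N↓-sim [82, 76, 60, 35, 14, 2] end={s64,s65} rej; 5/5 single-dels accept.
't211tt': N↓-sim [82, 76, 56, 43, 23, 14, 2] end={s40,s65} ∉↓L; 6/6 deletions ∈↓L.
't21222': N↓-sim [82, 76, 56, 43, 21, 4, 1] end={s65} — reject; 6/6 single-dels accept.
6 words, ⪯-incomp.


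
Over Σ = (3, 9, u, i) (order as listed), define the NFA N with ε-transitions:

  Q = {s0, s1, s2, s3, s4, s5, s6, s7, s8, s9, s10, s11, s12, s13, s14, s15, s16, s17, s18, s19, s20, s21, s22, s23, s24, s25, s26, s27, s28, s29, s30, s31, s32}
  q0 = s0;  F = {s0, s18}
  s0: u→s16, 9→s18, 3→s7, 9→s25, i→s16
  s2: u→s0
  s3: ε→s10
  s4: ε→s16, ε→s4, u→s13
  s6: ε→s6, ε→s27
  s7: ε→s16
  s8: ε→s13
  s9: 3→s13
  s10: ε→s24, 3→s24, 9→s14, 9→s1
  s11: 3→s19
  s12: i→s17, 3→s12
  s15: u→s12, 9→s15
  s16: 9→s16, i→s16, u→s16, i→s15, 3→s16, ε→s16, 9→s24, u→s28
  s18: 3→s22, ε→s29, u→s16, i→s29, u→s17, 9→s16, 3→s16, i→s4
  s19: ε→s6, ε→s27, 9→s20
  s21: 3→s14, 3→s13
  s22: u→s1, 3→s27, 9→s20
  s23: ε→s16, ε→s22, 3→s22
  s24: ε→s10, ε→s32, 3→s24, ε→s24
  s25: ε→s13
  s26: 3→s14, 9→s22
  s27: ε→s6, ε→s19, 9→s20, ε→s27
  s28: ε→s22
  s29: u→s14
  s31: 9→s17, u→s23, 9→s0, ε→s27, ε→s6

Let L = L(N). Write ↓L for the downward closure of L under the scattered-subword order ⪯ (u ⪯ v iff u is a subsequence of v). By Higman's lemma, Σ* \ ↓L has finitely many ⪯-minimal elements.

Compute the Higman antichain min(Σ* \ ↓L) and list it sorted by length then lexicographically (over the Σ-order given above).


|Q|=33, |F|=2, |δ|=69 (24 ε).
min D↑ (3 st, q0=0, F={1}): 0:3→1,9→2,u→1,i→1 1:3→1,9→1,u→1,i→1 2:3→1,9→1,u→1,i→1 (ε-aug+det+¬).
'3': run [22, 16] end={s1,s10,s12,s14,s15,s16,s17,s19,s20,s22,s24,s27,…} rej; 1/1 del acc.
'u': |S_i|=[22, 16] end={s1,s10,s12,s13,s14,s15,s16,s17,s19,s20,s22,s24,…} rej; 1/1 single-dels accept.
'i': |S_i|=[22, 18] end={s1,s10,s12,s13,s14,s15,s16,s17,s19,s20,s22,s24,…} — reject; 1/1 del acc.
'99': |S_i|=[22, 20, 15] end={s1,s10,s12,s14,s15,s16,s17,s19,s20,s22,s24,s27,…} — reject; 2/2 deletions ∈↓L.
4 minimals (antichain).

A = [3, u, i, 99].


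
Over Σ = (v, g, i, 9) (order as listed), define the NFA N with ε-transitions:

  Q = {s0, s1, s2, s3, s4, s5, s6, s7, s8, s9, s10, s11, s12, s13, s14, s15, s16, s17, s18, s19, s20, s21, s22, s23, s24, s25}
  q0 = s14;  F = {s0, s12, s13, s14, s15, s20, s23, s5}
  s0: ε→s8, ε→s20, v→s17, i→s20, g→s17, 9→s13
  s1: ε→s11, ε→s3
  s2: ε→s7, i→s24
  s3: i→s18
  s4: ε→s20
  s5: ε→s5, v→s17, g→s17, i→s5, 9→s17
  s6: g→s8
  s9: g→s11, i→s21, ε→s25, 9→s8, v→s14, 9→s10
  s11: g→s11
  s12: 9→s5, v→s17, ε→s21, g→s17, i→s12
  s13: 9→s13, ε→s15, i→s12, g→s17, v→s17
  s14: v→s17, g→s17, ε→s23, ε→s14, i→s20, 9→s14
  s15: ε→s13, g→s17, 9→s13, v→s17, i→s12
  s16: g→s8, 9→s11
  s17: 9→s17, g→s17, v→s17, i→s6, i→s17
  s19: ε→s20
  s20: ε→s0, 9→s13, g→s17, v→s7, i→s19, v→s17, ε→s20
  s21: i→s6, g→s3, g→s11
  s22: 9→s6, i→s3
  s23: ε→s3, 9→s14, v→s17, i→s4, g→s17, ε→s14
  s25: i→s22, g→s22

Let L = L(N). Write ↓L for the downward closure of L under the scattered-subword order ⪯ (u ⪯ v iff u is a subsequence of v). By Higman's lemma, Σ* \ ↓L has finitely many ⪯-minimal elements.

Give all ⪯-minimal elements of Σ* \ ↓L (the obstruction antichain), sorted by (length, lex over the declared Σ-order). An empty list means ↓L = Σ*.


|Q|=26, |F|=8, |δ|=74 (18 ε).
min D↑ (6 st, q0=0, F={1}): 0:v→1,g→1,i→2,9→0 1:v→1,g→1,i→1,9→1 2:v→1,g→1,i→2,9→3 3:v→1,g→1,i→4,9→3 4:v→1,g→1,i→4,9→5 5:v→1,g→1,i→5,9→1 (ε-aug+det+¬).
'v': run [18, 4] end={s17,s6,s7,s8} ∉↓L; 1/1 deletions ∈↓L.
'g': |S_i|=[18, 6] end={s11,s17,s18,s3,s6,s8} — reject; 1/1 single-dels accept.
'i9i99': |S_i|=[18, 16, 11, 9, 4, 3] end={s17,s6,s8} ∉↓L; 5/5 del acc.
3 words, ⪯-incomp.

A = [v, g, i9i99].


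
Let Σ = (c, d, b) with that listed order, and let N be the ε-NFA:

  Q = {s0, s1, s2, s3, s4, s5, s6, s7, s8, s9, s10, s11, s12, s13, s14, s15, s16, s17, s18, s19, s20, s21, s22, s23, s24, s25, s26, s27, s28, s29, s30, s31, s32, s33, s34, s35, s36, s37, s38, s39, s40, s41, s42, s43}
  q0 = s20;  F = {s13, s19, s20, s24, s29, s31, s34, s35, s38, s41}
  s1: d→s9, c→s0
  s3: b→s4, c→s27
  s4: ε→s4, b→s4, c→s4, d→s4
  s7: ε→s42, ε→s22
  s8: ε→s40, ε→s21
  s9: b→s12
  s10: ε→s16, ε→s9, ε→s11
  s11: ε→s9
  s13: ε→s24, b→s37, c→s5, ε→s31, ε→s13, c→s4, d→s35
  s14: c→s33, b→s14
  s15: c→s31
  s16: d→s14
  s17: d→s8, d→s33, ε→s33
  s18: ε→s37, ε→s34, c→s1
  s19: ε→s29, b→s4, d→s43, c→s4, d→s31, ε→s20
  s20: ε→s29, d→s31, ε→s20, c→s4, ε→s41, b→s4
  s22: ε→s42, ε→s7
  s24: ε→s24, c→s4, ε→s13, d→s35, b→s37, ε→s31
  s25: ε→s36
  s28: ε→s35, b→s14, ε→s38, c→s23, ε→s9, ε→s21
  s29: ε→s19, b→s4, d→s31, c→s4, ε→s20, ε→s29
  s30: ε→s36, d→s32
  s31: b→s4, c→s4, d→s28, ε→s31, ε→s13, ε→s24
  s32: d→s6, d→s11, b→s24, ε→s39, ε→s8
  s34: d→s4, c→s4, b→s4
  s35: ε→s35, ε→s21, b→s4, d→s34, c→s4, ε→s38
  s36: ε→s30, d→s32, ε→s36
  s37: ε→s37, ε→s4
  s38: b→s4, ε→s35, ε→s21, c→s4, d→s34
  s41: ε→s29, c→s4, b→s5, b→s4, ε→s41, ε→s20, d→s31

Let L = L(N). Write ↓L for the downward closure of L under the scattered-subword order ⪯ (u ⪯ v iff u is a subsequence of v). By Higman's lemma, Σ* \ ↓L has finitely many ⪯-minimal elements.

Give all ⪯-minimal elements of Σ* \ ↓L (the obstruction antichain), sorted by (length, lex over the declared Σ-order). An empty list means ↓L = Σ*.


|Q|=44, |F|=10, |δ|=106 (51 ε).
min D↑ (5 st, q0=0, F={1}): 0:c→1,d→2,b→1 1:c→1,d→1,b→1 2:c→1,d→3,b→1 3:c→1,d→4,b→1 4:c→1,d→1,b→1 [Hopcroft].
'c': |S_i|=[21, 4] end={s23,s33,s4,s5} — reject; 1/1 single-dels accept.
'b': N↓-sim [21, 6] end={s12,s14,s33,s37,s4,s5} ∉↓L; 1/1 single-dels accept.
'dddd': |S_i|=[21, 17, 11, 2, 1] end={s4} ∉↓L; 4/4 single-dels accept.
3 obstructions.

Antichain: [c, b, dddd].


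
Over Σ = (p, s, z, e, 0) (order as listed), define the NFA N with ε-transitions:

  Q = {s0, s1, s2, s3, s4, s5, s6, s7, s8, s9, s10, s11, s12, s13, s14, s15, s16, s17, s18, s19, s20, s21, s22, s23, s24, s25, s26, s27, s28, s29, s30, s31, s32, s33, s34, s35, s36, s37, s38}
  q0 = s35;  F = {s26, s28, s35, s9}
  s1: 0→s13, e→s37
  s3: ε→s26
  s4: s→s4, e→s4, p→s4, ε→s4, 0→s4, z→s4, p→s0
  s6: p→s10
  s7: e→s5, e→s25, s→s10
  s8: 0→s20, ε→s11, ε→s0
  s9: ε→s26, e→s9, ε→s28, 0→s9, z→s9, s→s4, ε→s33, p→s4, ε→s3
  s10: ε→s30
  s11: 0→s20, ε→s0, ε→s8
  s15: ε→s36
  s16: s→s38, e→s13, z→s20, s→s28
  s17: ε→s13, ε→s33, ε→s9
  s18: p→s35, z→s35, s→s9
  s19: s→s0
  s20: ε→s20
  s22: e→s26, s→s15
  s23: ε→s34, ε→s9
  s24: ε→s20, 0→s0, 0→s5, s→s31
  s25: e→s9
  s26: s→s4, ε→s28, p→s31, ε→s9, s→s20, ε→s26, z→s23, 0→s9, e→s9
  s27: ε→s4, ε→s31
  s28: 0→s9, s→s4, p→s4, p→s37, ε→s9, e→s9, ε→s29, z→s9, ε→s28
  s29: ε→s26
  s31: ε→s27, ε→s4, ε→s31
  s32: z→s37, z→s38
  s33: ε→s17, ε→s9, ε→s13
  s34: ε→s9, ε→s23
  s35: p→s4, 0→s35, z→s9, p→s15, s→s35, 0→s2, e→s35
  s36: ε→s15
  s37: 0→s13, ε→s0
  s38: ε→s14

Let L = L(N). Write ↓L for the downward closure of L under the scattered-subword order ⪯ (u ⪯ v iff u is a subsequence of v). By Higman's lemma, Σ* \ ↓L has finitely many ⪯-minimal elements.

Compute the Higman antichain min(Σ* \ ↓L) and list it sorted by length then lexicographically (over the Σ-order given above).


Antichain: [p, zs].

|Q|=39, |F|=4, |δ|=94 (39 ε).
min D↑ (3 st, q0=0, F={1}): 0:p→1,s→0,z→2,e→0,0→0 1:p→1,s→1,z→1,e→1,0→1 2:p→1,s→1,z→2,e→2,0→2 [Hopcroft].
'p': |S_i|=[20, 8] end={s0,s13,s15,s27,s31,s36,s37,s4} — reject; 1/1 single-dels accept.
'zs': N↓-sim [20, 16, 3] end={s0,s20,s4} rej; 2/2 deletions ∈↓L.
2 words, ⪯-incomp.


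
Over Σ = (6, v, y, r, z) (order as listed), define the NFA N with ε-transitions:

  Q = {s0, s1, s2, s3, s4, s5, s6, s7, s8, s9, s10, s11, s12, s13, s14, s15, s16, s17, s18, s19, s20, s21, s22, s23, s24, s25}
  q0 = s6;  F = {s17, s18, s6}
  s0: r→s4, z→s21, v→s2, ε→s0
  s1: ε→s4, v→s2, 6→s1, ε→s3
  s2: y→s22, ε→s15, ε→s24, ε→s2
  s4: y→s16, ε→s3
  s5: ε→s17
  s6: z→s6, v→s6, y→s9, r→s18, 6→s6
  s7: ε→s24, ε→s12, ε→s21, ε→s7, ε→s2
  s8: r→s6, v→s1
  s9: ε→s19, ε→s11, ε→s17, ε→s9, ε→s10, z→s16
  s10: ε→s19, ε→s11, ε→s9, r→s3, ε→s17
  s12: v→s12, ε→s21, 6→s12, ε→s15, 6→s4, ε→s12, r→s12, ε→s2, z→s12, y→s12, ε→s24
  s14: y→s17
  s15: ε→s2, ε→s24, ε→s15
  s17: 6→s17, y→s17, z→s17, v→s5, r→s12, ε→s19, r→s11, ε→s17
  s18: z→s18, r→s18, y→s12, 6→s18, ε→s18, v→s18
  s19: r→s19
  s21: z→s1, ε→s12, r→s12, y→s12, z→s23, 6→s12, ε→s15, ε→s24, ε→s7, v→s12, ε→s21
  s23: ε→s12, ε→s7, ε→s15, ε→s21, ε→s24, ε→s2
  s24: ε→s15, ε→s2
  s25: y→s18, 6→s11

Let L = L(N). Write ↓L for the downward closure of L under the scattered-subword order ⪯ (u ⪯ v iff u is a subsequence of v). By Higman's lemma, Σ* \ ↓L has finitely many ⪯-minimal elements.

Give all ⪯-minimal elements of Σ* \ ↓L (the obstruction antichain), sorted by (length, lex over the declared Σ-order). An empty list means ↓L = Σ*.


|Q|=26, |F|=3, |δ|=89 (46 ε).
min D↑ (4 st, q0=0, F={3}): 0:6→0,v→0,y→1,r→2,z→0 1:6→1,v→1,y→1,r→3,z→1 2:6→2,v→2,y→3,r→2,z→2 3:6→3,v→3,y→3,r→3,z→3 [Hopcroft].
'yr': run [20, 18, 14] end={s1,s11,s12,s15,s16,s19,s2,s21,s22,s23,s24,s3,…} — reject; 2/2 single-dels accept.
'ry': run [20, 15, 12] end={s1,s12,s15,s16,s2,s21,s22,s23,s24,s3,s4,s7} — reject; 2/2 single-dels accept.
2 minimals (antichain).

min(Σ*\↓L) = [yr, ry].


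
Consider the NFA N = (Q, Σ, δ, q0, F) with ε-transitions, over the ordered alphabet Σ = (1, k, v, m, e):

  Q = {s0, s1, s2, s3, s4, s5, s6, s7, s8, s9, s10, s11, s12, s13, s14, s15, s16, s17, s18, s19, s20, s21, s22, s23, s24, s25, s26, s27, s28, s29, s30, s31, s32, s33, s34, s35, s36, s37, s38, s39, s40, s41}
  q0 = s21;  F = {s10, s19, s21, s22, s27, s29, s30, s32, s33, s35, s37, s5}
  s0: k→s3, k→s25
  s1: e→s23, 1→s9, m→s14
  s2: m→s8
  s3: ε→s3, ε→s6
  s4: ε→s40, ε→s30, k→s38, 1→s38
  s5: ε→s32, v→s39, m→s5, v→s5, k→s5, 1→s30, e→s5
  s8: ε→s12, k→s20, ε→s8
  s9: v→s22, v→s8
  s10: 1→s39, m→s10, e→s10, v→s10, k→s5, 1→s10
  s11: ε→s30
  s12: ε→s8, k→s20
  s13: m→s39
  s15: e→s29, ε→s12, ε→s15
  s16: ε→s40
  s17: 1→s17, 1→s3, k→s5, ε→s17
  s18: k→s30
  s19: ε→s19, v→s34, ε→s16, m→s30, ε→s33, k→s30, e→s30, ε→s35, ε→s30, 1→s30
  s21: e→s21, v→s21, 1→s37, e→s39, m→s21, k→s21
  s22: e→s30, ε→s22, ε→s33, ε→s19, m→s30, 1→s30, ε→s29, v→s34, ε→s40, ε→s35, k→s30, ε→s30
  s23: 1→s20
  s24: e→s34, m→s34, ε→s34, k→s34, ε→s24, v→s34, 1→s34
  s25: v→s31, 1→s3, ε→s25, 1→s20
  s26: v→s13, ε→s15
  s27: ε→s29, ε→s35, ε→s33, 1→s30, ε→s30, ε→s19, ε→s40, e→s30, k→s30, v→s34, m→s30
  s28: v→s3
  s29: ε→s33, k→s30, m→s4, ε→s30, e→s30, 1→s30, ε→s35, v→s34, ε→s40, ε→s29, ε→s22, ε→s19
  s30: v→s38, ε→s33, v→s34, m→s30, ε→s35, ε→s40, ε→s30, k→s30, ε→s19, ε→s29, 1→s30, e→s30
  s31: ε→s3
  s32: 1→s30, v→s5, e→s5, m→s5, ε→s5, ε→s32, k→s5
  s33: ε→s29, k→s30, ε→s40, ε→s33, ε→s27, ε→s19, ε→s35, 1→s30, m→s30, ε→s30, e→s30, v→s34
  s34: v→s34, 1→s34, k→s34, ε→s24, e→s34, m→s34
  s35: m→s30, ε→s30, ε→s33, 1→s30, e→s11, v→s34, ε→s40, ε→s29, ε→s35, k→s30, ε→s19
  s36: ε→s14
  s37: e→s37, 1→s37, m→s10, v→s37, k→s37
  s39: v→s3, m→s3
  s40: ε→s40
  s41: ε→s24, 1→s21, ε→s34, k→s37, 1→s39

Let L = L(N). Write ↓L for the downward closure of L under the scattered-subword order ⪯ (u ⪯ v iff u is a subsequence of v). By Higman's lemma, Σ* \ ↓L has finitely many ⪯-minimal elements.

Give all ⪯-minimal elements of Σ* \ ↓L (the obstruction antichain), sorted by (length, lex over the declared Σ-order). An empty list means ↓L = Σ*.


min(Σ*\↓L) = [1mk1v].

|Q|=42, |F|=12, |δ|=172 (69 ε).
min D↑ (6 st, q0=0, F={5}): 0:1→1,k→0,v→0,m→0,e→0 1:1→1,k→1,v→1,m→2,e→1 2:1→2,k→3,v→2,m→2,e→2 3:1→4,k→3,v→3,m→3,e→3 4:1→4,k→4,v→5,m→4,e→4 5:1→5,k→5,v→5,m→5,e→5.
'1mk1v': run [22, 21, 20, 19, 14, 3] end={s24,s34,s38} — reject; 5/5 del acc.
1 minimals (antichain).


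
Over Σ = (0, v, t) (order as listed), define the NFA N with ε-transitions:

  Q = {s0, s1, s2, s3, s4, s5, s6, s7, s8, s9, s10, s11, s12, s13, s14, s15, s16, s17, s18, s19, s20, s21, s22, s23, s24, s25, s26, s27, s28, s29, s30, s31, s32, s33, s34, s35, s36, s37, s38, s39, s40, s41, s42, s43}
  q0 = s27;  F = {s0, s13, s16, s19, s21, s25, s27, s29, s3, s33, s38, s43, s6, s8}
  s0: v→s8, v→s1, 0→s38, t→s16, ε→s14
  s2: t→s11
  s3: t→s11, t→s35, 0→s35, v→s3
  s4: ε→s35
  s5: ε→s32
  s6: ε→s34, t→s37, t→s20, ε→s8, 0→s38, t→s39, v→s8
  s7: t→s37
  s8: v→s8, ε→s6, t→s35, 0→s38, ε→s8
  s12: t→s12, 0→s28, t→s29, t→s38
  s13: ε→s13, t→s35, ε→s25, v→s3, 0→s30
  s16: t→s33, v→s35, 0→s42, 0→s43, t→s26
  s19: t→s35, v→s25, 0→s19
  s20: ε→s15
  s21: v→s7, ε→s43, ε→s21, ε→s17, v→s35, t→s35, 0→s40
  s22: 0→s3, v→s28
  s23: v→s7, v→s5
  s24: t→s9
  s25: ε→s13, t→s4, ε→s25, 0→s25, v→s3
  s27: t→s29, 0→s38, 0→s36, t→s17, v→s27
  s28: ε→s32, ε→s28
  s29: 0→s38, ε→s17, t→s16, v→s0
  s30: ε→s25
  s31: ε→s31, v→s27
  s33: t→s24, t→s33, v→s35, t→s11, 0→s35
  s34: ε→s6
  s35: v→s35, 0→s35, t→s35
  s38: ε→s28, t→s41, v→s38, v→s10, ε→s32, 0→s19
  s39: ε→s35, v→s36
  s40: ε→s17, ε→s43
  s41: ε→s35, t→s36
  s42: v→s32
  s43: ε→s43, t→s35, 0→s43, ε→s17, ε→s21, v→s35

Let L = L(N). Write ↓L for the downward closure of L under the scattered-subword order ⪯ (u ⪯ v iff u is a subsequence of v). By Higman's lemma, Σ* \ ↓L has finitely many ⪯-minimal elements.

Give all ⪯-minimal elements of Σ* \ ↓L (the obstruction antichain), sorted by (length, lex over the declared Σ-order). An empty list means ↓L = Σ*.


|Q|=44, |F|=14, |δ|=102 (30 ε).
min D↑ (12 st, q0=0, F={4}): 0:0→1,v→0,t→2 1:0→3,v→1,t→4 2:0→1,v→5,t→6 3:0→3,v→7,t→4 4:0→4,v→4,t→4 5:0→1,v→8,t→6 6:0→9,v→4,t→10 7:0→7,v→11,t→4 8:0→1,v→8,t→4 9:0→9,v→4,t→4 10:0→4,v→4,t→10 11:0→4,v→11,t→4 [Hopcroft].
'0t': |S_i|=[37, 21, 6] end={s11,s35,s36,s37,s4,s41} rej; 2/2 del acc.
'ttv': |S_i|=[37, 36, 21, 5] end={s32,s35,s36,s37,s7} rej; 3/3 del acc.
'tvvt': |S_i|=[37, 36, 35, 23, 9] end={s11,s15,s20,s35,s36,s37,s39,s4,s41} rej; 4/4 single-dels accept.
'ttt0': run [37, 36, 21, 8, 1] end={s35} rej; 4/4 deletions ∈↓L.
'00vv0': run [37, 21, 14, 9, 3, 1] end={s35} ∉↓L; 5/5 del acc.
5 words, ⪯-incomp.

Antichain: [0t, ttv, tvvt, ttt0, 00vv0].


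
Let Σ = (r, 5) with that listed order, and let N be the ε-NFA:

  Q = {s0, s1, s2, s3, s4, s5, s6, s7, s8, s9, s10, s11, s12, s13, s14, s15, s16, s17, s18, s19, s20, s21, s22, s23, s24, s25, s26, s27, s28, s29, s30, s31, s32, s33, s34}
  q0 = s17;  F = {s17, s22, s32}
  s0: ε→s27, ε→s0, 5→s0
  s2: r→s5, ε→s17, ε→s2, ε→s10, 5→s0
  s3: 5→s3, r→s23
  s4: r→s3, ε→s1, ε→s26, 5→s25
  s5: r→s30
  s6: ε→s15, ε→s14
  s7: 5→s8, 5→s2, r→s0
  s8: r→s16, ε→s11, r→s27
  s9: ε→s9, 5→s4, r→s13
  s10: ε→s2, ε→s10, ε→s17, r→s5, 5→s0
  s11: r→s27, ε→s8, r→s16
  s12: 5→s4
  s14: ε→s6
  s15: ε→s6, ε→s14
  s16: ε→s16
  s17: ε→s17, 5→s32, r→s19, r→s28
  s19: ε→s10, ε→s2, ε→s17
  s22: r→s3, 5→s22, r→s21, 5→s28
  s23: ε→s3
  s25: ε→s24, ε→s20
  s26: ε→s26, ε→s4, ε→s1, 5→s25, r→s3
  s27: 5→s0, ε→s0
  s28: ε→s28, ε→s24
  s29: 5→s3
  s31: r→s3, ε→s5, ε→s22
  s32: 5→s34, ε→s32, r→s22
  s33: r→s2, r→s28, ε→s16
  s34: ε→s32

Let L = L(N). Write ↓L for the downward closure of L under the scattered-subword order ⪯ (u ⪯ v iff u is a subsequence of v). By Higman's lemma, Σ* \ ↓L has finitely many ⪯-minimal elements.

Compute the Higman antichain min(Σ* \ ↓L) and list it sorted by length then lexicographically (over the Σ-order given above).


|Q|=35, |F|=3, |δ|=73 (37 ε).
min D↑ (4 st, q0=0, F={3}): 0:r→0,5→1 1:r→2,5→1 2:r→3,5→2 3:r→3,5→3 (ε-aug+det+¬).
'5rr': N↓-sim [16, 10, 6, 3] end={s21,s23,s3} — reject; 3/3 single-dels accept.
1 minimals (antichain).

A = [5rr].


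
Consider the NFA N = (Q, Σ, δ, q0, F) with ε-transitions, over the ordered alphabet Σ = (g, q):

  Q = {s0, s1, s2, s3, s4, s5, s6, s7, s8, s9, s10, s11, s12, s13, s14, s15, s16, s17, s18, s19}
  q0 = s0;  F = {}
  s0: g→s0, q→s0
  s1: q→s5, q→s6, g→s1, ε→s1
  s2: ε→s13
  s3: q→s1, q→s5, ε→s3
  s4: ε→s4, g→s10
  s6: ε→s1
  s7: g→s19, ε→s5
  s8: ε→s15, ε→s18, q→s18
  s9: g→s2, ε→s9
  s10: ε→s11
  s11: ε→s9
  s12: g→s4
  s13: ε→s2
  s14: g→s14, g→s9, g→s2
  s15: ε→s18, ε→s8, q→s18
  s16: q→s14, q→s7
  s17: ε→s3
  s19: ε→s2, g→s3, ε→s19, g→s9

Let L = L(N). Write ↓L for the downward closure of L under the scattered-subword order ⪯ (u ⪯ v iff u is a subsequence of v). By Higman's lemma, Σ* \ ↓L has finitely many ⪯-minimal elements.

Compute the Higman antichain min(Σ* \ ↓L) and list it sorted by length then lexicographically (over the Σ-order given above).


Antichain: [ε].

|Q|=20, |F|=0, |δ|=37 (17 ε).
min D↑ (1 st, q0=0, F={0}): 0:g→0,q→0.
ε ∈ L(D↑) ⇒ ↓L = ∅.


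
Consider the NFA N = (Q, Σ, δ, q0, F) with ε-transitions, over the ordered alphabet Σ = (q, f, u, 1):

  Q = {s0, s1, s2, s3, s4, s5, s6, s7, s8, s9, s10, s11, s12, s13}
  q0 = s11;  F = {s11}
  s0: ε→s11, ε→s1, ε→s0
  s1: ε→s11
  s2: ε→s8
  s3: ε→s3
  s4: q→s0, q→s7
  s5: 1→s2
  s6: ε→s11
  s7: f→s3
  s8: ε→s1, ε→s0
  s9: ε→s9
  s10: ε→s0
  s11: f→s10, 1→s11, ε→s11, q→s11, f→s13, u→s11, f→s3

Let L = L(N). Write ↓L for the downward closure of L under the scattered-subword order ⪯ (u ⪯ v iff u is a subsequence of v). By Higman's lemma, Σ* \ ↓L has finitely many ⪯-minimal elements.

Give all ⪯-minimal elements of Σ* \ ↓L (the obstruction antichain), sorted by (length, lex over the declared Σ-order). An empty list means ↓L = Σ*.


min(Σ*\↓L) = [].

|Q|=14, |F|=1, |δ|=22 (12 ε).
min D↑ (1 st, q0=0, F={}): 0:q→0,f→0,u→0,1→0.
L(D↑) = ∅; no obstructions.


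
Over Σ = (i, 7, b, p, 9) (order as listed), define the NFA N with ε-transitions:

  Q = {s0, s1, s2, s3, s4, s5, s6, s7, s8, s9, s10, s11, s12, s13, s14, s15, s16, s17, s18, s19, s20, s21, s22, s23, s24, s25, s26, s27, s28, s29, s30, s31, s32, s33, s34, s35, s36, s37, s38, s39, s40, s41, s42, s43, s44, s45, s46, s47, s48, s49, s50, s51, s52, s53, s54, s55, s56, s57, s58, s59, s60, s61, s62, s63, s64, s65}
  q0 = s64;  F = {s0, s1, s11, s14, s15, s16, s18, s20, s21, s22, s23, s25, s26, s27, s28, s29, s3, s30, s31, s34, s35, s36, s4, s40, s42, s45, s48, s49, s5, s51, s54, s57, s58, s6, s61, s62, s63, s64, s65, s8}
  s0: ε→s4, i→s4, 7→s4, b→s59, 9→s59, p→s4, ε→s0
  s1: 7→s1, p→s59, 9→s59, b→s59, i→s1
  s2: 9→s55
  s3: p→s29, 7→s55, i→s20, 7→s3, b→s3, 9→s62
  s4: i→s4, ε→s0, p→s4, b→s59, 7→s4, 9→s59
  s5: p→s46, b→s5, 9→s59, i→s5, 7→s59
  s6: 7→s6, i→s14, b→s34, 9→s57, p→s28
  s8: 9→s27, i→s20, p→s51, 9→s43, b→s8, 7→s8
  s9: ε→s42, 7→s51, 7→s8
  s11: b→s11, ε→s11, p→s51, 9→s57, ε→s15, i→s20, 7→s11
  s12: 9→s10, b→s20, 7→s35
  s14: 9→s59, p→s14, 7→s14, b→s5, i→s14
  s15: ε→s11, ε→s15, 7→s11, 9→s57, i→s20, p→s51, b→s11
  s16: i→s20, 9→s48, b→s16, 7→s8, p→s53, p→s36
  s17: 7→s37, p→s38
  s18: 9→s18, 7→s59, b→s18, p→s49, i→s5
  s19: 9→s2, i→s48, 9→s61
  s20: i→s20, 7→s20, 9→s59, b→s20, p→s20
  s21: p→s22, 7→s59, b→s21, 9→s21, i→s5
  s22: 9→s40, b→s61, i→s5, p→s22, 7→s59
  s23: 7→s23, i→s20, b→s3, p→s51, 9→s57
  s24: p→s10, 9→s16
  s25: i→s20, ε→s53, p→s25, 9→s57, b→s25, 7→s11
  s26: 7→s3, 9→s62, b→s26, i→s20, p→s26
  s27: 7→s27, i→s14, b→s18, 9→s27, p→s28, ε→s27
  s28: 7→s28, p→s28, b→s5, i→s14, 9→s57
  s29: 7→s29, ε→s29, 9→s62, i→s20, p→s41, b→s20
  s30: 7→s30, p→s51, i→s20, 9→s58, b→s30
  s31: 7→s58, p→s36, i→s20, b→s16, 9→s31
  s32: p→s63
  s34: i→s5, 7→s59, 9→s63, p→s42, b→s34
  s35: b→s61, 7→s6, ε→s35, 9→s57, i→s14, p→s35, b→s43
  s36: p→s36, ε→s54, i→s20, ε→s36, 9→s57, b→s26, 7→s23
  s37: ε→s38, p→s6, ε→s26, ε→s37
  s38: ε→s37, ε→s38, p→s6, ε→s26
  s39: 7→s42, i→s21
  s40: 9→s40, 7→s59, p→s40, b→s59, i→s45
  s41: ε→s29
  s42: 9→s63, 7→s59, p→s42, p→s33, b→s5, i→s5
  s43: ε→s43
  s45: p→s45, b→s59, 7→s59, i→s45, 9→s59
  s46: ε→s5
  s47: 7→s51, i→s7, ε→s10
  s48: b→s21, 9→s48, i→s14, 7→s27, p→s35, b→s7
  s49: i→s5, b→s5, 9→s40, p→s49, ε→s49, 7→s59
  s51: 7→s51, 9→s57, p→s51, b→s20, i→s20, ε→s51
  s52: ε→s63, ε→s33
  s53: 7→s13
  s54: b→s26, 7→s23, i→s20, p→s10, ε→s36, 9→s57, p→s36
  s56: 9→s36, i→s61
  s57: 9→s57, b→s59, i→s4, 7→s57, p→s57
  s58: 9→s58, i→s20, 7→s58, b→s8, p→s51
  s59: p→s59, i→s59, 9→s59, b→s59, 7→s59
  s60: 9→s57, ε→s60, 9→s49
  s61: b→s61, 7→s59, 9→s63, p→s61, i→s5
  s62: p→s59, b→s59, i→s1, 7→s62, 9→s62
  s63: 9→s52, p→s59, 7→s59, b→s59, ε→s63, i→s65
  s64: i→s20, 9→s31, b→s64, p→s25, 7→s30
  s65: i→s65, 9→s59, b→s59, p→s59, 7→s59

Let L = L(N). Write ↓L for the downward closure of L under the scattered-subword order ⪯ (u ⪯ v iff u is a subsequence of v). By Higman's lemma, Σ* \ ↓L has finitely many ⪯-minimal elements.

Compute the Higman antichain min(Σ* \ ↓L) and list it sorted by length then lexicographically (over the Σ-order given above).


|Q|=66, |F|=40, |δ|=268 (31 ε).
min D↑ (38 st, q0=0, F={5}): 0:i→1,7→2,b→0,p→3,9→4 1:i→1,7→1,b→1,p→1,9→5 2:i→1,7→2,b→2,p→6,9→7 3:i→1,7→8,b→3,p→3,9→9 4:i→1,7→7,b→10,p→11,9→4 5:i→5,7→5,b→5,p→5,9→5 6:i→1,7→6,b→1,p→6,9→9 7:i→1,7→7,b→12,p→6,9→7 8:i→1,7→8,b→8,p→6,9→9 9:i→13,7→9,b→5,p→9,9→9 10:i→1,7→12,b→10,p→11,9→14 11:i→1,7→15,b→16,p→11,9→9 12:i→1,7→12,b→12,p→6,9→17 13:i→13,7→13,b→5,p→13,9→5 14:i→18,7→17,b→19,p→20,9→14 15:i→1,7→15,b→21,p→6,9→9 16:i→1,7→21,b→16,p→16,9→22 17:i→18,7→17,b→23,p→24,9→17 18:i→18,7→18,b→25,p→18,9→5 19:i→25,7→5,b→19,p→26,9→19 20:i→18,7→27,b→28,p→20,9→9 21:i→1,7→21,b→21,p→29,9→22 22:i→30,7→22,b→5,p→5,9→22 23:i→25,7→5,b→23,p→31,9→23 24:i→18,7→24,b→25,p→24,9→9 25:i→25,7→5,b→25,p→25,9→5 26:i→25,7→5,b→28,p→26,9→32 27:i→18,7→27,b→33,p→24,9→9 28:i→25,7→5,b→28,p→28,9→34 29:i→1,7→29,b→1,p→29,9→22 30:i→30,7→30,b→5,p→5,9→5 31:i→25,7→5,b→25,p→31,9→32 32:i→35,7→5,b→5,p→32,9→32 33:i→25,7→5,b→33,p→36,9→34 34:i→37,7→5,b→5,p→5,9→34 35:i→35,7→5,b→5,p→35,9→5 36:i→25,7→5,b→25,p→36,9→34 37:i→37,7→5,b→5,p→5,9→5 [Hopcroft].
'i9': run [51, 10, 1] end={s59} rej; 2/2 single-dels accept.
'p9b': |S_i|=[51, 40, 12, 1] end={s59} ∉↓L; 3/3 single-dels accept.
'7pb9': |S_i|=[51, 36, 22, 4, 1] end={s59} — reject; 4/4 del acc.
'9b9b7': |S_i|=[51, 46, 44, 29, 18, 1] end={s59} ∉↓L; 5/5 del acc.
'9pb9p': |S_i|=[51, 46, 37, 19, 7, 1] end={s59} ∉↓L; 5/5 del acc.
5 words, ⪯-incomp.

A = [i9, p9b, 7pb9, 9b9b7, 9pb9p].


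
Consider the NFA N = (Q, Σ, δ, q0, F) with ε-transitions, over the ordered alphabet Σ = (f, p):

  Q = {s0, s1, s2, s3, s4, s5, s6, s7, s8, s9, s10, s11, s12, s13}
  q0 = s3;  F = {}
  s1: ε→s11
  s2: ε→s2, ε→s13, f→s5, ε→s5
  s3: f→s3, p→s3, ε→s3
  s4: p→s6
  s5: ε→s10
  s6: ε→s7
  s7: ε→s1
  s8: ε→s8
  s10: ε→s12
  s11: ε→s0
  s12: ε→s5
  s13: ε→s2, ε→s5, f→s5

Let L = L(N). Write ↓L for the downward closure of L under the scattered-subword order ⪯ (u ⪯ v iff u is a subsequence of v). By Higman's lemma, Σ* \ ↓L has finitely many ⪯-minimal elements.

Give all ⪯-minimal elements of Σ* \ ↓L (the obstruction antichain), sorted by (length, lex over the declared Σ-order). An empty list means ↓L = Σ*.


|Q|=14, |F|=0, |δ|=19 (14 ε).
min D↑ (1 st, q0=0, F={0}): 0:f→0,p→0.
ε ∈ L(D↑) — L = ∅.

Antichain: [ε].


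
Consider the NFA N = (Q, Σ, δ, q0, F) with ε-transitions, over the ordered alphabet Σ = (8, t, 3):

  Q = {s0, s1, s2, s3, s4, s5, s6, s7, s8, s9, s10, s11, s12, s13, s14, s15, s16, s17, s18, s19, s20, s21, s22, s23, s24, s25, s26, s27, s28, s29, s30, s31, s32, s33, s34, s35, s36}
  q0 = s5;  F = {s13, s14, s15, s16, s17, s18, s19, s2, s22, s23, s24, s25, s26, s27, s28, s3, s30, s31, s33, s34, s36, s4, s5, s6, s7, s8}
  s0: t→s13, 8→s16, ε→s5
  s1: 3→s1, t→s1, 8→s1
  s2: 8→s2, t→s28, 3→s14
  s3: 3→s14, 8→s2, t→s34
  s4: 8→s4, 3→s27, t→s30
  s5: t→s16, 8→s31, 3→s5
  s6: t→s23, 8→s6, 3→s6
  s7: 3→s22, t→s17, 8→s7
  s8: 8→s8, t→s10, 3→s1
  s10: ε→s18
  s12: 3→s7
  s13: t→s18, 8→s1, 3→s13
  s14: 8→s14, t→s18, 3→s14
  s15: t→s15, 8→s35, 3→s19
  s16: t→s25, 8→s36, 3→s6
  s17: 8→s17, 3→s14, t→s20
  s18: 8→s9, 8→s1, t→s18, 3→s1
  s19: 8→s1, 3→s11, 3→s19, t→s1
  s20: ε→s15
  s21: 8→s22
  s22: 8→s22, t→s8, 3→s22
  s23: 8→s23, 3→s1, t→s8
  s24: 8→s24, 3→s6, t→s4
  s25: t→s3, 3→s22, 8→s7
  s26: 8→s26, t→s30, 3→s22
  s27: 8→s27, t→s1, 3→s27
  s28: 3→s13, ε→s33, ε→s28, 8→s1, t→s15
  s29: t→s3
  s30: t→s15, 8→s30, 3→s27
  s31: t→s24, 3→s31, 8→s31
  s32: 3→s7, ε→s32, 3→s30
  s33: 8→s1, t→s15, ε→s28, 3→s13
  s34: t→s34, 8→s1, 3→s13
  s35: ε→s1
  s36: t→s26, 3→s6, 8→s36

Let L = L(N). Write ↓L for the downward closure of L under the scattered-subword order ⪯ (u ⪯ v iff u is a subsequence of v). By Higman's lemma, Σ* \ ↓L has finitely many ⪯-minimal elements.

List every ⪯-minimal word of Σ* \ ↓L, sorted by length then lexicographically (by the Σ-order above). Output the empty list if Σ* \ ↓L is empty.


min(Σ*\↓L) = [t3t3, 8tt3t, tttt8].

|Q|=37, |F|=26, |δ|=98 (8 ε).
min D↑ (26 st, q0=0, F={20}): 0:8→1,t→2,3→0 1:8→1,t→3,3→1 2:8→4,t→5,3→6 3:8→3,t→7,3→6 4:8→4,t→8,3→6 5:8→9,t→10,3→11 6:8→6,t→12,3→6 7:8→7,t→13,3→14 8:8→8,t→13,3→11 9:8→9,t→15,3→11 10:8→16,t→17,3→18 11:8→11,t→19,3→11 12:8→12,t→19,3→20 13:8→13,t→21,3→14 14:8→14,t→20,3→14 15:8→15,t→21,3→18 16:8→16,t→22,3→18 17:8→20,t→17,3→23 18:8→18,t→24,3→18 19:8→19,t→24,3→20 20:8→20,t→20,3→20 21:8→20,t→21,3→25 22:8→20,t→21,3→23 23:8→20,t→24,3→23 24:8→20,t→24,3→20 25:8→20,t→20,3→25.
't3t3': |S_i|=[32, 30, 13, 6, 1] end={s1} — reject; 4/4 single-dels accept.
'8tt3t': N↓-sim [32, 27, 23, 14, 4, 1] end={s1} ∉↓L; 5/5 deletions ∈↓L.
'tttt8': |S_i|=[32, 30, 26, 20, 13, 3] end={s1,s35,s9} ∉↓L; 5/5 single-dels accept.
3 obstructions.


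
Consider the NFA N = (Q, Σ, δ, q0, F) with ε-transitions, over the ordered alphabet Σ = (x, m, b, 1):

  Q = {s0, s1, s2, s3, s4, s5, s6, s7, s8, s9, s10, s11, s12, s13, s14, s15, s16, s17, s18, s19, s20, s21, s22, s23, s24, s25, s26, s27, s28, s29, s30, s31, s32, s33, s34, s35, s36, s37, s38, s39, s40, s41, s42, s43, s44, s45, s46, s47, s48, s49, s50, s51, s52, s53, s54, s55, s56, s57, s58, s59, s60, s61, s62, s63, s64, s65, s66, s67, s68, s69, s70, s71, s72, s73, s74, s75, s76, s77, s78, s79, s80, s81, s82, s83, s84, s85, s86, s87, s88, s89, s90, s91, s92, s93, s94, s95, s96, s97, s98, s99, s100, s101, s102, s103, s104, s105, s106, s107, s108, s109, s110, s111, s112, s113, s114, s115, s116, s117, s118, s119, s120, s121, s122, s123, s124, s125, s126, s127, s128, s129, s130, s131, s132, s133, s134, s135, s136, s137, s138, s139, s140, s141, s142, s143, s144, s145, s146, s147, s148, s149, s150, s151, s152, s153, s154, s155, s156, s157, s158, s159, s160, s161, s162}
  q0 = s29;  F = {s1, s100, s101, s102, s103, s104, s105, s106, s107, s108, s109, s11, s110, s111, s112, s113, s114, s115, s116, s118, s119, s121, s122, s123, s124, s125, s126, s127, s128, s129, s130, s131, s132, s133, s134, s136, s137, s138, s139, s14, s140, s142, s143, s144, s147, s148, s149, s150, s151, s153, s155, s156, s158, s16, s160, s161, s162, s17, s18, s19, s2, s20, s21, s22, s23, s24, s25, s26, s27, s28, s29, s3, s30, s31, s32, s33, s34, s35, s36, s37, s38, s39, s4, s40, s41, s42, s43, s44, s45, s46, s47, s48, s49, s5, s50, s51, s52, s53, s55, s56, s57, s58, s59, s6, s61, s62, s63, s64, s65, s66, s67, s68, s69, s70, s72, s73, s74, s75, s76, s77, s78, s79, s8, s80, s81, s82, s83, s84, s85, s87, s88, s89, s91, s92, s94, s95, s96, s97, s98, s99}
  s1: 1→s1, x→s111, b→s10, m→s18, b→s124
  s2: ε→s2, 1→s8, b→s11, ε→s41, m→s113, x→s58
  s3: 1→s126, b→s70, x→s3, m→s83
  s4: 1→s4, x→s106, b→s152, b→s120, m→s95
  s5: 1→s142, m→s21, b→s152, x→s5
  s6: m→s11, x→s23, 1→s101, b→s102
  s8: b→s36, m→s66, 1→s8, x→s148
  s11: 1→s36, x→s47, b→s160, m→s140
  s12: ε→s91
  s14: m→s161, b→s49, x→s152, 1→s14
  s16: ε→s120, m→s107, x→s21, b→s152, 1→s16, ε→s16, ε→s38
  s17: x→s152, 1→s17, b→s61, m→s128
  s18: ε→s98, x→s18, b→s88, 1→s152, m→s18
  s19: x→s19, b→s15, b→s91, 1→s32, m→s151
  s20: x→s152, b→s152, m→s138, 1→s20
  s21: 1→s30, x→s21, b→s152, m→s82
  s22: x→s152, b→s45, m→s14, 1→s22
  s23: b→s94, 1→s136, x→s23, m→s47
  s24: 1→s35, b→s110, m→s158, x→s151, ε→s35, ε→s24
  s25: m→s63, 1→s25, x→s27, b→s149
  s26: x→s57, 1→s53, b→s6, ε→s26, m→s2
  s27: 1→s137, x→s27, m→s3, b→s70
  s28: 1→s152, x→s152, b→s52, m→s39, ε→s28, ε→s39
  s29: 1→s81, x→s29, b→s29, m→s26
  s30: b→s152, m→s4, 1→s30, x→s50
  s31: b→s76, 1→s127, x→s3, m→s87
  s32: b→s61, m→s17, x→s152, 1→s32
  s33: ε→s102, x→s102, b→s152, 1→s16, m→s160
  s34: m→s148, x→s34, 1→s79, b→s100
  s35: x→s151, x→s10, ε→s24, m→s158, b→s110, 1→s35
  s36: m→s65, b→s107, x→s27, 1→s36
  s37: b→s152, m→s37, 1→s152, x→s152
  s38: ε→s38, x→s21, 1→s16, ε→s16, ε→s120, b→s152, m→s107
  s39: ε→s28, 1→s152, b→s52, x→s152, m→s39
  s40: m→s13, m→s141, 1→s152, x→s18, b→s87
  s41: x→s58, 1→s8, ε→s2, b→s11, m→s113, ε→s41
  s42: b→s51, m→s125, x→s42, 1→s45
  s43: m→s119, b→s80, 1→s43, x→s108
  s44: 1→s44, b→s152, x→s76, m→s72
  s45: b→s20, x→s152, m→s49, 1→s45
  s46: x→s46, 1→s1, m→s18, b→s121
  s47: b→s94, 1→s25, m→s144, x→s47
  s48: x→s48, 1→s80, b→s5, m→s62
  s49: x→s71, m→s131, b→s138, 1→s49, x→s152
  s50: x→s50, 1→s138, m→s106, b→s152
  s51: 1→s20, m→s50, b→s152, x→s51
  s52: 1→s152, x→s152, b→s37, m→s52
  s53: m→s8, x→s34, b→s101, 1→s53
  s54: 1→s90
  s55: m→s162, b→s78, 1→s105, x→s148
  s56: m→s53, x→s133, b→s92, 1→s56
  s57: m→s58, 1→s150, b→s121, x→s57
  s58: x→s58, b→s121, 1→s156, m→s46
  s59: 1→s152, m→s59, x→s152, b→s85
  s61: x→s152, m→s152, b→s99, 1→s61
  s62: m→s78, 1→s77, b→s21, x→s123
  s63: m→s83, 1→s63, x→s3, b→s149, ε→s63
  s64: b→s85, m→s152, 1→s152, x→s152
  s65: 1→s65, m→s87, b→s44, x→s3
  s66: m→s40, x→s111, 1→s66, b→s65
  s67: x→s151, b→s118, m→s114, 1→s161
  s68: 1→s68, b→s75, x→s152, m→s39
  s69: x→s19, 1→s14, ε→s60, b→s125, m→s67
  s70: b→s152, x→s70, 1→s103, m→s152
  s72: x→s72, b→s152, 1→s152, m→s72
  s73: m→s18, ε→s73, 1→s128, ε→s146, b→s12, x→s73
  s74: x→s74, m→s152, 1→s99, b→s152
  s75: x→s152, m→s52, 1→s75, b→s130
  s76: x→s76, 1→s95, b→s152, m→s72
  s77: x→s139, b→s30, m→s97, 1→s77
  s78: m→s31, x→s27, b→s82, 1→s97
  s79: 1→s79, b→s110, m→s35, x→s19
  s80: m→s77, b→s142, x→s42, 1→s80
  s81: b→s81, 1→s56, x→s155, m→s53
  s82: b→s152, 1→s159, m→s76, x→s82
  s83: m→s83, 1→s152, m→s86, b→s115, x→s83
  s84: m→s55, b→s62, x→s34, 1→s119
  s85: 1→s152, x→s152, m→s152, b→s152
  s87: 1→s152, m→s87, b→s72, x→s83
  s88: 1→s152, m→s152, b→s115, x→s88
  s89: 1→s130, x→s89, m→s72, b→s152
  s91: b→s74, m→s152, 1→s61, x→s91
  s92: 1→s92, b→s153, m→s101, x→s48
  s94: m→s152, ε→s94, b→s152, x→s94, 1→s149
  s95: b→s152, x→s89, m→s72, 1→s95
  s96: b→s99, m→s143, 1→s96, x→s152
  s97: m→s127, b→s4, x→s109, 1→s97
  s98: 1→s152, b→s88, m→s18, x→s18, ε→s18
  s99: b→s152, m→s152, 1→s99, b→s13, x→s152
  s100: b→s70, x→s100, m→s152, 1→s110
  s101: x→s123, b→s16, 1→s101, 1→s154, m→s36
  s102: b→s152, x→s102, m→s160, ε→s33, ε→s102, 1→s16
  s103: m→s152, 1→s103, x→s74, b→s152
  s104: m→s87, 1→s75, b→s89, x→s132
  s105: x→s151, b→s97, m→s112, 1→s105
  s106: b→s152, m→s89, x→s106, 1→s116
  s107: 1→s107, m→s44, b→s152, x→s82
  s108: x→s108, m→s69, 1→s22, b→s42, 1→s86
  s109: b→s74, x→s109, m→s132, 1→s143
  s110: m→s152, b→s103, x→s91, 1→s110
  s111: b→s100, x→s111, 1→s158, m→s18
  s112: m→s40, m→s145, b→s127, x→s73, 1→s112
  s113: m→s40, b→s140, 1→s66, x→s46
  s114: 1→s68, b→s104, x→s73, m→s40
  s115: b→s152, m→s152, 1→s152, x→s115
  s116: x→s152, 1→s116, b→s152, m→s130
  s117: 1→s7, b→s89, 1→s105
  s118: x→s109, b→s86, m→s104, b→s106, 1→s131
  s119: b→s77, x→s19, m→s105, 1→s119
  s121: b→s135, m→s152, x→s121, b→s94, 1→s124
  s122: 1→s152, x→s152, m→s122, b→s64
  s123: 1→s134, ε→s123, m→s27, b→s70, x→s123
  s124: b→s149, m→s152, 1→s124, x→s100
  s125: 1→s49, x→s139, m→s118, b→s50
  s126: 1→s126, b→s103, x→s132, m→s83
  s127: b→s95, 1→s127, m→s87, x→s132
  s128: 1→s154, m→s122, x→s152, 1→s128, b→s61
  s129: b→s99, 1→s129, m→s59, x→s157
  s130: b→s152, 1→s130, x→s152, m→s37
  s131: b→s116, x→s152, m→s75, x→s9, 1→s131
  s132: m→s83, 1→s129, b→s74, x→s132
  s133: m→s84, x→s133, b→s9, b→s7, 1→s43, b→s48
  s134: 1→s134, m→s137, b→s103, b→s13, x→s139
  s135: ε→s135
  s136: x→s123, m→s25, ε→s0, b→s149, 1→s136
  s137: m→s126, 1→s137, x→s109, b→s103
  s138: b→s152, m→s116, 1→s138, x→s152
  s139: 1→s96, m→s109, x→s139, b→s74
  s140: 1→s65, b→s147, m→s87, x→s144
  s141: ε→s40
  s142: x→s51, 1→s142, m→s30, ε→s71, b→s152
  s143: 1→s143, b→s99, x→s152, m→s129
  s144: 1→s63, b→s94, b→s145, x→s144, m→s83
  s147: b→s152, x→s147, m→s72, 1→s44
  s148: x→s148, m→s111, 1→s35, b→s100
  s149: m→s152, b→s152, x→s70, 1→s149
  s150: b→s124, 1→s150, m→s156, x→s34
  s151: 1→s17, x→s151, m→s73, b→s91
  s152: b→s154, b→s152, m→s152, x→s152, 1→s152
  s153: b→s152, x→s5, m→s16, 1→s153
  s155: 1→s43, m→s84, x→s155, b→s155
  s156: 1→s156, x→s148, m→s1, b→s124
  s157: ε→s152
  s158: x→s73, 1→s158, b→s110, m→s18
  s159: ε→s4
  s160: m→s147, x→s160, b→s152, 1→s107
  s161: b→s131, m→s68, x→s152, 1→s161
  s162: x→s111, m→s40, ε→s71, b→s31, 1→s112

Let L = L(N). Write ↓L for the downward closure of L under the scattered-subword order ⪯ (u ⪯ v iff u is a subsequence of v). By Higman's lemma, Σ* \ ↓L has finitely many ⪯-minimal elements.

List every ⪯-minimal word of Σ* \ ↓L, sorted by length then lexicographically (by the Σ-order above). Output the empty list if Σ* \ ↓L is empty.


min(Σ*\↓L) = [mxbm, mbbb, mmmm1, 11bbb, 1x1x1x].

|Q|=163, |F|=140, |δ|=624 (36 ε).
min D↑ (135 st, q0=0, F={25}): 0:x→0,m→1,b→0,1→2 1:x→3,m→4,b→5,1→6 2:x→7,m→6,b→2,1→8 3:x→3,m→9,b→10,1→11 4:x→9,m→12,b→13,1→14 5:x→15,m→13,b→16,1→17 6:x→18,m→14,b→17,1→6 7:x→7,m→19,b→7,1→20 8:x→21,m→6,b→22,1→8 9:x→9,m→23,b→10,1→24 10:x→10,m→25,b→26,1→27 11:x→18,m→24,b→27,1→11 12:x→23,m→28,b→29,1→30 13:x→31,m→29,b→32,1→33 14:x→34,m→30,b→33,1→14 15:x→15,m→31,b→26,1→35 16:x→16,m→32,b→25,1→36 17:x→37,m→33,b→36,1→17 18:x→18,m→34,b→38,1→39 19:x→18,m→40,b→41,1→42 20:x→43,m→42,b→44,1→20 21:x→21,m→19,b→45,1→20 22:x→45,m→17,b→46,1→22 23:x→23,m→47,b→10,1→48 24:x→34,m→48,b→27,1→24 25:x→25,m→25,b→25,1→25 26:x→26,m→25,b→25,1→49 27:x→38,m→25,b→49,1→27 28:x→47,m→28,b→50,1→25 29:x→51,m→50,b→52,1→53 30:x→54,m→28,b→53,1→30 31:x→31,m→51,b→26,1→55 32:x→32,m→52,b→25,1→56 33:x→57,m→53,b→56,1→33 34:x→34,m→54,b→38,1→58 35:x→37,m→55,b→49,1→35 36:x→59,m→56,b→25,1→36 37:x→37,m→57,b→60,1→61 38:x→38,m→25,b→60,1→62 39:x→63,m→58,b→62,1→39 40:x→34,m→64,b→65,1→66 41:x→37,m→65,b→59,1→67 42:x→63,m→66,b→67,1→42 43:x→43,m→68,b→69,1→70 44:x→69,m→67,b→71,1→44 45:x→45,m→41,b→72,1→44 46:x→72,m→36,b→25,1→46 47:x→47,m→47,b→73,1→25 48:x→54,m→47,b→27,1→48 49:x→60,m→25,b→25,1→49 50:x→74,m→50,b→75,1→25 51:x→51,m→74,b→26,1→76 52:x→52,m→75,b→25,1→77 53:x→78,m→50,b→77,1→53 54:x→54,m→47,b→38,1→79 55:x→57,m→76,b→49,1→55 56:x→80,m→77,b→25,1→56 57:x→57,m→78,b→60,1→81 58:x→82,m→79,b→62,1→58 59:x→59,m→80,b→25,1→83 60:x→60,m→25,b→25,1→84 61:x→85,m→81,b→84,1→61 62:x→86,m→25,b→84,1→62 63:x→63,m→82,b→86,1→87 64:x→54,m→28,b→88,1→89 65:x→57,m→88,b→80,1→90 66:x→82,m→89,b→90,1→66 67:x→85,m→90,b→83,1→67 68:x→63,m→91,b→92,1→93 69:x→69,m→92,b→94,1→95 70:x→25,m→93,b→95,1→70 71:x→94,m→83,b→25,1→71 72:x→72,m→59,b→25,1→71 73:x→73,m→25,b→96,1→25 74:x→74,m→74,b→96,1→25 75:x→75,m→75,b→25,1→25 76:x→78,m→74,b→49,1→76 77:x→97,m→75,b→25,1→77 78:x→78,m→74,b→60,1→98 79:x→99,m→47,b→62,1→79 80:x→80,m→97,b→25,1→100 81:x→101,m→98,b→84,1→81 82:x→82,m→99,b→86,1→102 83:x→103,m→100,b→25,1→83 84:x→104,m→25,b→25,1→84 85:x→85,m→101,b→104,1→105 86:x→86,m→25,b→104,1→106 87:x→25,m→102,b→106,1→87 88:x→78,m→50,b→97,1→107 89:x→99,m→28,b→107,1→89 90:x→101,m→107,b→100,1→90 91:x→82,m→108,b→109,1→110 92:x→85,m→109,b→103,1→111 93:x→25,m→110,b→111,1→93 94:x→94,m→103,b→25,1→112 95:x→25,m→111,b→112,1→95 96:x→96,m→25,b→25,1→25 97:x→97,m→75,b→25,1→113 98:x→114,m→74,b→84,1→98 99:x→99,m→47,b→86,1→115 100:x→116,m→113,b→25,1→100 101:x→101,m→114,b→104,1→117 102:x→25,m→115,b→106,1→102 103:x→103,m→116,b→25,1→118 104:x→104,m→25,b→25,1→119 105:x→25,m→117,b→119,1→105 106:x→25,m→25,b→119,1→106 107:x→114,m→50,b→113,1→107 108:x→99,m→28,b→120,1→121 109:x→101,m→120,b→116,1→122 110:x→25,m→121,b→122,1→110 111:x→25,m→122,b→118,1→111 112:x→25,m→118,b→25,1→112 113:x→123,m→75,b→25,1→113 114:x→114,m→74,b→104,1→124 115:x→25,m→125,b→106,1→115 116:x→116,m→123,b→25,1→126 117:x→25,m→124,b→119,1→117 118:x→25,m→126,b→25,1→118 119:x→25,m→25,b→25,1→119 120:x→114,m→50,b→123,1→127 121:x→25,m→128,b→127,1→121 122:x→25,m→127,b→126,1→122 123:x→123,m→75,b→25,1→129 124:x→25,m→130,b→119,1→124 125:x→25,m→125,b→131,1→25 126:x→25,m→129,b→25,1→126 127:x→25,m→132,b→129,1→127 128:x→25,m→128,b→132,1→25 129:x→25,m→133,b→25,1→129 130:x→25,m→130,b→134,1→25 131:x→25,m→25,b→134,1→25 132:x→25,m→132,b→133,1→25 133:x→25,m→133,b→25,1→25 134:x→25,m→25,b→25,1→25 [Hopcroft].
'mxbm': |S_i|=[159, 140, 96, 25, 2] end={s152,s154} ∉↓L; 4/4 del acc.
'mbbb': N↓-sim [159, 140, 93, 38, 4] end={s120,s13,s152,s154} ∉↓L; 4/4 deletions ∈↓L.
'mmmm1': run [159, 140, 105, 70, 22, 2] end={s152,s154} rej; 5/5 deletions ∈↓L.
'11bbb': |S_i|=[159, 138, 136, 86, 37, 4] end={s120,s13,s152,s154} rej; 5/5 deletions ∈↓L.
'1x1x1x': run [159, 138, 115, 93, 69, 35, 5] end={s152,s154,s157,s71,s9} rej; 6/6 single-dels accept.
5 obstructions.
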